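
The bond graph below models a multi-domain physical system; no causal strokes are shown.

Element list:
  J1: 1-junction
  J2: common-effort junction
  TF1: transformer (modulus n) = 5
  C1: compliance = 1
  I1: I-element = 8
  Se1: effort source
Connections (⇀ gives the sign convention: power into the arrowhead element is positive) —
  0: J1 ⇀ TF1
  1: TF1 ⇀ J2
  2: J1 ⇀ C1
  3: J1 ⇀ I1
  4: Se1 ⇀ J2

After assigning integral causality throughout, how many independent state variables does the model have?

bond 4 stroke at J2  (Se1 fixes effort; stroke away)
bond 1 stroke at TF1  (J2 effort already set via bond 4)
bond 0 stroke at J1  (TF1: transformer flips bond 1)
bond 2 stroke at J1  (C1 integral (e out))
bond 3 stroke at I1  (only one flow-in slot at J1)

2  (C1, I1 all integral)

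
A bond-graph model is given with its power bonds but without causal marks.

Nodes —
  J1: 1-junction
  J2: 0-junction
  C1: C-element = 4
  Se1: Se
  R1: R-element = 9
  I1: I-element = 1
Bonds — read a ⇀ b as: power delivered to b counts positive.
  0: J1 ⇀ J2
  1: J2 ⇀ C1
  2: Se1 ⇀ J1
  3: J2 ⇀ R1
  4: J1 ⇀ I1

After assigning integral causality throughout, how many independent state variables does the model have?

2  (C1, I1 all integral)

b2 →J1  (source Se1 imposes e)
b1 →J2  (C1 outputs effort q/C1)
b0 →J1  (common-e at J2 fixed by 1)
b3 →R1  (J2: bond 1 brought effort, rest push out)
b4 →I1  (only one flow-in slot at J1)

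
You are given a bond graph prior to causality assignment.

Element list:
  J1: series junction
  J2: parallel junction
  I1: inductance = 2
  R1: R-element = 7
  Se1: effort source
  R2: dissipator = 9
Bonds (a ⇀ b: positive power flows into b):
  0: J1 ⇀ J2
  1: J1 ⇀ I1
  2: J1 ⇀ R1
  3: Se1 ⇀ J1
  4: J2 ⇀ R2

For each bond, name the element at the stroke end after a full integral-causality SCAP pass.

β0 |J1
β1 |I1
β2 |J1
β3 |J1
β4 |J2

β3 |J1  (Se1 fixes effort; stroke away)
β1 |I1  (I1 integral (f out))
β0 |J1  (J1: bond 1 brought flow, rest push out)
β2 |J1  (common-f at J1 fixed by 1)
β4 |J2  (closing 0-jn rule on J2)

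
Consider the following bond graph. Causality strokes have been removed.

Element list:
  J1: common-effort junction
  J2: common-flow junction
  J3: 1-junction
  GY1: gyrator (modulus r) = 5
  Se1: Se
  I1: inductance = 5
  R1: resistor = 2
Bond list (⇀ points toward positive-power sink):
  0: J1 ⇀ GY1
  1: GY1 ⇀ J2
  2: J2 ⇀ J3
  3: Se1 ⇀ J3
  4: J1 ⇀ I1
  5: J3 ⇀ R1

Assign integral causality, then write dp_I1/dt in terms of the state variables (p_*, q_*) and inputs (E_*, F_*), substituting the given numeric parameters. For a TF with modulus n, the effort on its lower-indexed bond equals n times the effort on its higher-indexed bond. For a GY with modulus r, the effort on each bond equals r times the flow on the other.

dp_I1/dt = 5*E_Se1/2 - 5*p_I1/2

bond 3 stroke at J3  (Se1 fixes effort; stroke away)
bond 4 stroke at I1  (I1: I, integral causality)
bond 0 stroke at J1  (closing 0-jn rule on J1)
bond 1 stroke at J2  (GY GY1: same side as bond 0)
bond 2 stroke at J3  (J2 needs exactly one f-in)
bond 5 stroke at R1  (J3 needs exactly one f-in)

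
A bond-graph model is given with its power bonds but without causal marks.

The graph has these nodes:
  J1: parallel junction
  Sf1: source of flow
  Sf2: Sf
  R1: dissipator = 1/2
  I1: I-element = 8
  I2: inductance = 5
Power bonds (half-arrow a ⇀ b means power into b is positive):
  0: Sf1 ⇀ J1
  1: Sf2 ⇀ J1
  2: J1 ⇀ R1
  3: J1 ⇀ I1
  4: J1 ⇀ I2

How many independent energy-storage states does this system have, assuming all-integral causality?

bond 0 stroke→Sf1  (Sf1: flow source, stroke at near end)
bond 1 stroke→Sf2  (source Sf2 imposes f)
bond 3 stroke→I1  (I1 integral (f out))
bond 4 stroke→I2  (prefer integral on I2)
bond 2 stroke→J1  (J1 needs exactly one e-in)

2  (I1, I2 all integral)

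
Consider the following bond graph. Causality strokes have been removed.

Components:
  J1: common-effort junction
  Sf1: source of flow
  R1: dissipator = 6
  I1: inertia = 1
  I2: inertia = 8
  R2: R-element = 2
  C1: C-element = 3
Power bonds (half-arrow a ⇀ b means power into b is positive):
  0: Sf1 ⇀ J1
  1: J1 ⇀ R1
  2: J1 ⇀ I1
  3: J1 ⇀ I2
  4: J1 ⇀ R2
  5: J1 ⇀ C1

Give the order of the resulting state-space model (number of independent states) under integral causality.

bond 0 stroke at Sf1  (source Sf1 imposes f)
bond 2 stroke at I1  (I1 outputs flow p/I1)
bond 3 stroke at I2  (I2 integral (f out))
bond 5 stroke at J1  (prefer integral on C1)
bond 1 stroke at R1  (J1 effort already set via bond 5)
bond 4 stroke at R2  (0-jn J1 has e-setter on 5)

3  (C1, I1, I2 all integral)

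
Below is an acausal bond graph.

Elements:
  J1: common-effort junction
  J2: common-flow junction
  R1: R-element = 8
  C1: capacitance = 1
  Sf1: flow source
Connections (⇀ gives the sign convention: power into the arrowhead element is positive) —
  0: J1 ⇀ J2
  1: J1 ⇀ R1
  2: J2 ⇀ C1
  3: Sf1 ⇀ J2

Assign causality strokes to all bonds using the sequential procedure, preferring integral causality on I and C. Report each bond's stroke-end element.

b3 |Sf1  (Sf1 (Sf) sets flow on bond)
b0 |J2  (1-jn J2 has f-setter on 3)
b2 |J2  (J2: bond 3 brought flow, rest push out)
b1 |J1  (J1 needs exactly one e-in)

#0 →J2
#1 →J1
#2 →J2
#3 →Sf1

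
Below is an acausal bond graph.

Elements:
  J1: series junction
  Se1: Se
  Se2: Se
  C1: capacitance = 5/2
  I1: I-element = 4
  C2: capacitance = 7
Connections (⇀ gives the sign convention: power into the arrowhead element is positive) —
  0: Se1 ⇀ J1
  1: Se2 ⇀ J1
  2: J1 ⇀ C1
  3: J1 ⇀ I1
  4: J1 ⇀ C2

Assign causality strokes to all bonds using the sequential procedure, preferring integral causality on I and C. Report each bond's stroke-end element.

β0 →J1  (Se1 (Se) sets effort on bond)
β1 →J1  (Se2: effort source, stroke at far end)
β2 →J1  (C1 outputs effort q/C1)
β3 →I1  (I1 outputs flow p/I1)
β4 →J1  (1-jn J1 has f-setter on 3)

#0 |J1
#1 |J1
#2 |J1
#3 |I1
#4 |J1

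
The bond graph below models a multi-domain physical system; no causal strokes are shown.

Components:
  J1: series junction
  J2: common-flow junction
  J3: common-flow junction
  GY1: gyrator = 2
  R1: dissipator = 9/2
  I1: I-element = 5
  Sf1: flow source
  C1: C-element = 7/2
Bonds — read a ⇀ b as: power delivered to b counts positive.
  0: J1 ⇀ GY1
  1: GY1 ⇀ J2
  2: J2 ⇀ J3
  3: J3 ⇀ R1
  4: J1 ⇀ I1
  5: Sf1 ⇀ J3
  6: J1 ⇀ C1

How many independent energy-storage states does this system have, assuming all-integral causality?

b5 →Sf1  (Sf1 (Sf) sets flow on bond)
b2 →J3  (1-jn J3 has f-setter on 5)
b3 →J3  (1-jn J3 has f-setter on 5)
b1 →J2  (J2 flow already set via bond 2)
b0 →J1  (GY1 both-in/both-out from 1)
b4 →I1  (prefer integral on I1)
b6 →J1  (J1: bond 4 brought flow, rest push out)

2  (C1, I1 all integral)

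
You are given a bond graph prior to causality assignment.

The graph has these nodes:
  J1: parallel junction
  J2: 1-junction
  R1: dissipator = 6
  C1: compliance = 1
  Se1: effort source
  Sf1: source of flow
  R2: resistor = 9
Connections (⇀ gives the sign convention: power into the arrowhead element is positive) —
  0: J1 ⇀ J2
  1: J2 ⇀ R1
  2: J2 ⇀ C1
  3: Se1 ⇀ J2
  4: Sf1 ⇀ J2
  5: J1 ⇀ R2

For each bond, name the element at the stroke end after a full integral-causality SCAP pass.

β3 stroke→J2  (source Se1 imposes e)
β4 stroke→Sf1  (Sf1 fixes flow; stroke at Sf1)
β0 stroke→J2  (common-f at J2 fixed by 4)
β1 stroke→J2  (J2: bond 4 brought flow, rest push out)
β2 stroke→J2  (J2: bond 4 brought flow, rest push out)
β5 stroke→J1  (closing 0-jn rule on J1)

b0 →J2
b1 →J2
b2 →J2
b3 →J2
b4 →Sf1
b5 →J1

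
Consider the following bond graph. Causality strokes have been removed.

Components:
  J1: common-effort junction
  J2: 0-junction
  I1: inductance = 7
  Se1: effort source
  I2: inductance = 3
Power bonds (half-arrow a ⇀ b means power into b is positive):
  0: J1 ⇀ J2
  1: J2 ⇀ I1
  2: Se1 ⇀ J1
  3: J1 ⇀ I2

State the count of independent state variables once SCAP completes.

b2 →J1  (Se1: effort source, stroke at far end)
b0 →J2  (common-e at J1 fixed by 2)
b3 →I2  (J1 effort already set via bond 2)
b1 →I1  (0-jn J2 has e-setter on 0)

2  (I1, I2 all integral)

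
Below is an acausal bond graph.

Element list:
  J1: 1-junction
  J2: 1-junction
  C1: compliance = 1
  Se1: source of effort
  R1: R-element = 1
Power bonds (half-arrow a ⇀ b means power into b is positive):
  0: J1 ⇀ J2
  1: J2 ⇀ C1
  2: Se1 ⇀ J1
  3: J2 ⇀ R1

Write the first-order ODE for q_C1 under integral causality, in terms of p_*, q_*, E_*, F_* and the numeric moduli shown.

#2 →J1  (Se1 (Se) sets effort on bond)
#0 →J2  (J1: last free bond brings flow in)
#1 →J2  (prefer integral on C1)
#3 →R1  (J2 needs exactly one f-in)

dq_C1/dt = E_Se1 - q_C1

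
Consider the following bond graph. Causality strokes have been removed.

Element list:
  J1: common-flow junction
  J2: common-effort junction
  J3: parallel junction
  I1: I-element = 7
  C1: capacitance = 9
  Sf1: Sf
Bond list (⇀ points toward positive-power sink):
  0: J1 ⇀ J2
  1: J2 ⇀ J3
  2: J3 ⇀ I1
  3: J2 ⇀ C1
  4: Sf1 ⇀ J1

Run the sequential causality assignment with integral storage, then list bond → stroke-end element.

bond 0 stroke→J1
bond 1 stroke→J3
bond 2 stroke→I1
bond 3 stroke→J2
bond 4 stroke→Sf1

bond 4 stroke at Sf1  (Sf1 (Sf) sets flow on bond)
bond 0 stroke at J1  (1-jn J1 has f-setter on 4)
bond 2 stroke at I1  (prefer integral on I1)
bond 1 stroke at J3  (only one effort-in slot at J3)
bond 3 stroke at J2  (only one effort-in slot at J2)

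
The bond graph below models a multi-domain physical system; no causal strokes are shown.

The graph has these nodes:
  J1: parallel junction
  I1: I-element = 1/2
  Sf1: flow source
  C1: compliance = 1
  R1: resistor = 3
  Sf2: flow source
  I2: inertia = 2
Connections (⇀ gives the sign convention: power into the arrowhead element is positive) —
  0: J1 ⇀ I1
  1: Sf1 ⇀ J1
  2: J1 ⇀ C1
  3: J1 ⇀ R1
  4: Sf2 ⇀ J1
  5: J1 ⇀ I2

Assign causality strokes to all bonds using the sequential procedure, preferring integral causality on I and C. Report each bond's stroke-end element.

β0 →I1
β1 →Sf1
β2 →J1
β3 →R1
β4 →Sf2
β5 →I2

b1 stroke→Sf1  (Sf1 (Sf) sets flow on bond)
b4 stroke→Sf2  (Sf2 fixes flow; stroke at Sf2)
b0 stroke→I1  (I1 integral (f out))
b2 stroke→J1  (C1 outputs effort q/C1)
b3 stroke→R1  (0-jn J1 has e-setter on 2)
b5 stroke→I2  (J1 effort already set via bond 2)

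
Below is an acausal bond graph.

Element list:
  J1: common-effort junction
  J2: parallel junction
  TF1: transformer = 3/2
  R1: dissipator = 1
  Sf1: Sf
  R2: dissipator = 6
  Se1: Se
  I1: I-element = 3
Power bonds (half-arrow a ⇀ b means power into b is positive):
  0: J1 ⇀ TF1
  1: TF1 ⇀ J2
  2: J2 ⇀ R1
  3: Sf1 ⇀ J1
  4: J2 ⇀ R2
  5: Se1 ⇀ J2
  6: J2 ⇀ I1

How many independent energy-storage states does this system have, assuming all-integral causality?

1  (I1 all integral)

β3 →Sf1  (Sf1: flow source, stroke at near end)
β5 →J2  (source Se1 imposes e)
β0 →J1  (closing 0-jn rule on J1)
β1 →TF1  (common-e at J2 fixed by 5)
β2 →R1  (common-e at J2 fixed by 5)
β4 →R2  (J2: bond 5 brought effort, rest push out)
β6 →I1  (common-e at J2 fixed by 5)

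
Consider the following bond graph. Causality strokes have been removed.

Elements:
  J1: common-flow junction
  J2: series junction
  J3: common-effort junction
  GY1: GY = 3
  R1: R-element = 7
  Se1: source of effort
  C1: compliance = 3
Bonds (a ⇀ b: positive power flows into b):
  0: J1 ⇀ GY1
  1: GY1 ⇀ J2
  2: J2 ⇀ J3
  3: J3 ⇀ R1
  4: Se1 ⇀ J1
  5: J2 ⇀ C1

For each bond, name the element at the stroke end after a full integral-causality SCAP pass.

b0 →GY1
b1 →GY1
b2 →J2
b3 →J3
b4 →J1
b5 →J2

#4 →J1  (Se1 fixes effort; stroke away)
#0 →GY1  (closing 1-jn rule on J1)
#1 →GY1  (GY1: gyrator matches bond 0)
#2 →J2  (J2 flow already set via bond 1)
#5 →J2  (J2 flow already set via bond 1)
#3 →J3  (J3: last free bond brings effort in)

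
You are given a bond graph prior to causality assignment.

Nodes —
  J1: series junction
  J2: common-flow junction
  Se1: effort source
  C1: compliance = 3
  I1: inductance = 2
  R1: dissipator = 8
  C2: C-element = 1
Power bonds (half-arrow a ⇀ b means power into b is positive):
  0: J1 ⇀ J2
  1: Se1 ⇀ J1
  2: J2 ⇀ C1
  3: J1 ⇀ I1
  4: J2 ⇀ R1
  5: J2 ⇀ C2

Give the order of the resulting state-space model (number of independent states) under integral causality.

3  (C1, C2, I1 all integral)

β1 →J1  (Se1 (Se) sets effort on bond)
β2 →J2  (C1: C, integral causality)
β3 →I1  (I1 outputs flow p/I1)
β0 →J1  (1-jn J1 has f-setter on 3)
β4 →J2  (1-jn J2 has f-setter on 0)
β5 →J2  (J2: bond 0 brought flow, rest push out)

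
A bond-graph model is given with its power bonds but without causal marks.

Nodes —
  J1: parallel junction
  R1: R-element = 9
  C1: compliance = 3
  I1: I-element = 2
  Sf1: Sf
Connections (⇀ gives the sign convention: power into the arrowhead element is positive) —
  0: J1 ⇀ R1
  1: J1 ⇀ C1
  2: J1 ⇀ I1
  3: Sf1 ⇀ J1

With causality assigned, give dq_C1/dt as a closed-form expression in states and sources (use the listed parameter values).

dq_C1/dt = F_Sf1 - p_I1/2 - q_C1/27

bond 3 stroke at Sf1  (Sf1 (Sf) sets flow on bond)
bond 1 stroke at J1  (C1 integral (e out))
bond 0 stroke at R1  (J1 effort already set via bond 1)
bond 2 stroke at I1  (common-e at J1 fixed by 1)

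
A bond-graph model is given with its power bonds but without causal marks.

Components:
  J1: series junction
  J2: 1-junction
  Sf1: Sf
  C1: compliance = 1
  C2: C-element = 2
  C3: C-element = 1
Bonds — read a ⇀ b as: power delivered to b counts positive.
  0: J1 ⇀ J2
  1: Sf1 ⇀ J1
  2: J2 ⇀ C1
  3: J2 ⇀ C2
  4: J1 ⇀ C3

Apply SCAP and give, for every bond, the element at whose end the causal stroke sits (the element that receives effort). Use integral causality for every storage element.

#0 stroke at J1
#1 stroke at Sf1
#2 stroke at J2
#3 stroke at J2
#4 stroke at J1

#1 stroke→Sf1  (Sf1 fixes flow; stroke at Sf1)
#0 stroke→J1  (1-jn J1 has f-setter on 1)
#4 stroke→J1  (1-jn J1 has f-setter on 1)
#2 stroke→J2  (common-f at J2 fixed by 0)
#3 stroke→J2  (common-f at J2 fixed by 0)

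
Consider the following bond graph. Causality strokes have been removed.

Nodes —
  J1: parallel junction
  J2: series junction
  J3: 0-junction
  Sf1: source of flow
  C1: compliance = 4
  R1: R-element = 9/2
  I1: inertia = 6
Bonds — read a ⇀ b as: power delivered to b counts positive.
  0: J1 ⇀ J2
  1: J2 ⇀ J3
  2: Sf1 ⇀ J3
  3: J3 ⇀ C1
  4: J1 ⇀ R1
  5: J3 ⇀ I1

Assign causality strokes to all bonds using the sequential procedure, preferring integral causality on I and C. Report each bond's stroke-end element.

b0 →J1
b1 →J2
b2 →Sf1
b3 →J3
b4 →R1
b5 →I1

#2 stroke at Sf1  (Sf1 fixes flow; stroke at Sf1)
#3 stroke at J3  (C1: C, integral causality)
#1 stroke at J2  (J3: bond 3 brought effort, rest push out)
#5 stroke at I1  (common-e at J3 fixed by 3)
#0 stroke at J1  (J2: last free bond brings flow in)
#4 stroke at R1  (0-jn J1 has e-setter on 0)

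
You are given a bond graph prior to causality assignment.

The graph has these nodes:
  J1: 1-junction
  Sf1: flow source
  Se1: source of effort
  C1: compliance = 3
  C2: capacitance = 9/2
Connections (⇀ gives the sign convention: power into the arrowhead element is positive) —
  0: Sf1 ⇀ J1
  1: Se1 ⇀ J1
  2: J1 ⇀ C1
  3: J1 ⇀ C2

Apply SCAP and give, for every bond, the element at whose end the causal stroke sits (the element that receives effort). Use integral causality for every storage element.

#0 stroke at Sf1  (source Sf1 imposes f)
#1 stroke at J1  (Se1 (Se) sets effort on bond)
#2 stroke at J1  (J1 flow already set via bond 0)
#3 stroke at J1  (J1: bond 0 brought flow, rest push out)

#0 →Sf1
#1 →J1
#2 →J1
#3 →J1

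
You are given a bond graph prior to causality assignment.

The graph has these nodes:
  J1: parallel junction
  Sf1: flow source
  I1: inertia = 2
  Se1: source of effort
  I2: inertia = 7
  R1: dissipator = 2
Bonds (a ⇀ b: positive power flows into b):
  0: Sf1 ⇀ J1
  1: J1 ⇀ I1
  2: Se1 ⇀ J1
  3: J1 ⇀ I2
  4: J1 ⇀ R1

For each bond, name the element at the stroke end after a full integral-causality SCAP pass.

b0 →Sf1
b1 →I1
b2 →J1
b3 →I2
b4 →R1

b0 |Sf1  (Sf1: flow source, stroke at near end)
b2 |J1  (source Se1 imposes e)
b1 |I1  (J1 effort already set via bond 2)
b3 |I2  (common-e at J1 fixed by 2)
b4 |R1  (J1: bond 2 brought effort, rest push out)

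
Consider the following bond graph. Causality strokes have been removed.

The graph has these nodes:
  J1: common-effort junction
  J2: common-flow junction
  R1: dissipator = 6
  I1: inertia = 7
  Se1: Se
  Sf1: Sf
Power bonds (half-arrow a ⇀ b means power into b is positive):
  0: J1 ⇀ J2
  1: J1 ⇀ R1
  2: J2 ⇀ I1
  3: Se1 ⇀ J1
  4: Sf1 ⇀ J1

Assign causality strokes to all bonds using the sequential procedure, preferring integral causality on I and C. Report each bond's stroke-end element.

bond 3 stroke→J1  (Se1 fixes effort; stroke away)
bond 4 stroke→Sf1  (Sf1: flow source, stroke at near end)
bond 0 stroke→J2  (J1: bond 3 brought effort, rest push out)
bond 1 stroke→R1  (0-jn J1 has e-setter on 3)
bond 2 stroke→I1  (closing 1-jn rule on J2)

β0 stroke→J2
β1 stroke→R1
β2 stroke→I1
β3 stroke→J1
β4 stroke→Sf1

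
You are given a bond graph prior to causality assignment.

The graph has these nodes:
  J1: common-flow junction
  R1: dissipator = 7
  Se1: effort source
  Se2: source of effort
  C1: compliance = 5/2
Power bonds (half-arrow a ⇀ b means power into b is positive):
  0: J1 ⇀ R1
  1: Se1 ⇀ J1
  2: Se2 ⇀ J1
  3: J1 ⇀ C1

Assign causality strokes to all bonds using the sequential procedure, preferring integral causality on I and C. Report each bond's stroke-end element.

#1 stroke at J1  (Se1: effort source, stroke at far end)
#2 stroke at J1  (source Se2 imposes e)
#3 stroke at J1  (prefer integral on C1)
#0 stroke at R1  (closing 1-jn rule on J1)

b0 →R1
b1 →J1
b2 →J1
b3 →J1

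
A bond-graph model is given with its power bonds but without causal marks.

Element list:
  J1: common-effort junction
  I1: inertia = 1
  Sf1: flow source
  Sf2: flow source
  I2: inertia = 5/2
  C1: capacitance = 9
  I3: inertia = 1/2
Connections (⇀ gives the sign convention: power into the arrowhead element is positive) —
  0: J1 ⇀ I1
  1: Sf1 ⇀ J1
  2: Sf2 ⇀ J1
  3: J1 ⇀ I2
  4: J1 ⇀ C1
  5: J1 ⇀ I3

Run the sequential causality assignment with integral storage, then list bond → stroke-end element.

#0 stroke at I1
#1 stroke at Sf1
#2 stroke at Sf2
#3 stroke at I2
#4 stroke at J1
#5 stroke at I3

b1 stroke at Sf1  (source Sf1 imposes f)
b2 stroke at Sf2  (Sf2 (Sf) sets flow on bond)
b0 stroke at I1  (I1 outputs flow p/I1)
b3 stroke at I2  (I2: I, integral causality)
b4 stroke at J1  (C1 outputs effort q/C1)
b5 stroke at I3  (common-e at J1 fixed by 4)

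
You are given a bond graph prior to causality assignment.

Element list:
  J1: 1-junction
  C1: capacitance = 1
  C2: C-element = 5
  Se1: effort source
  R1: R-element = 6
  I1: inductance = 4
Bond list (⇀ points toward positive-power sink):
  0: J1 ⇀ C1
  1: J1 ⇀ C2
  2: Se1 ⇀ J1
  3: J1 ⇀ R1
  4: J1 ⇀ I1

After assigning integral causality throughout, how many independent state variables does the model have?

3  (C1, C2, I1 all integral)

bond 2 stroke at J1  (source Se1 imposes e)
bond 0 stroke at J1  (C1: C, integral causality)
bond 1 stroke at J1  (prefer integral on C2)
bond 4 stroke at I1  (I1: I, integral causality)
bond 3 stroke at J1  (common-f at J1 fixed by 4)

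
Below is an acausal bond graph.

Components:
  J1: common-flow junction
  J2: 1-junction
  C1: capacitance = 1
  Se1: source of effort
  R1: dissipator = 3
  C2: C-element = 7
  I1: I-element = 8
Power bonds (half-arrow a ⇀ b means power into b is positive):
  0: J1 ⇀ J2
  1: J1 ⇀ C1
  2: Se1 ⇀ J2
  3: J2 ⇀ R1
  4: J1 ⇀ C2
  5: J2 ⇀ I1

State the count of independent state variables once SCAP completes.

bond 2 stroke→J2  (Se1 fixes effort; stroke away)
bond 1 stroke→J1  (prefer integral on C1)
bond 4 stroke→J1  (C2 integral (e out))
bond 0 stroke→J2  (only one flow-in slot at J1)
bond 5 stroke→I1  (I1 outputs flow p/I1)
bond 3 stroke→J2  (J2 flow already set via bond 5)

3  (C1, C2, I1 all integral)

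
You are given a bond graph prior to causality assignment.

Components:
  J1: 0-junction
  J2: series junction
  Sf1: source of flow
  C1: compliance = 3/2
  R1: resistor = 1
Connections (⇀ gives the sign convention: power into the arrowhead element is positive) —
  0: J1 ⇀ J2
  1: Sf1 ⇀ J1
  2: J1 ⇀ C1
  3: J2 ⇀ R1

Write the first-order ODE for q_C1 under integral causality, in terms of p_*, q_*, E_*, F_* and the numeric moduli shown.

dq_C1/dt = F_Sf1 - 2*q_C1/3

b1 stroke→Sf1  (Sf1 (Sf) sets flow on bond)
b2 stroke→J1  (C1: C, integral causality)
b0 stroke→J2  (0-jn J1 has e-setter on 2)
b3 stroke→R1  (J2 needs exactly one f-in)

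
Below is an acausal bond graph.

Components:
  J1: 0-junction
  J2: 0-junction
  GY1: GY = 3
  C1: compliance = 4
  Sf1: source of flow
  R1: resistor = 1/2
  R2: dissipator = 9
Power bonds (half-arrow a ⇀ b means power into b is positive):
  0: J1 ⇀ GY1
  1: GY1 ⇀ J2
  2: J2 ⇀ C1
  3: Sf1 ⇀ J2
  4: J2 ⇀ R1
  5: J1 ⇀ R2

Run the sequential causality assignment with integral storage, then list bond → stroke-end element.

b3 |Sf1  (Sf1 fixes flow; stroke at Sf1)
b2 |J2  (C1 outputs effort q/C1)
b1 |GY1  (J2: bond 2 brought effort, rest push out)
b4 |R1  (J2 effort already set via bond 2)
b0 |GY1  (GY GY1: same side as bond 1)
b5 |J1  (only one effort-in slot at J1)

b0 stroke at GY1
b1 stroke at GY1
b2 stroke at J2
b3 stroke at Sf1
b4 stroke at R1
b5 stroke at J1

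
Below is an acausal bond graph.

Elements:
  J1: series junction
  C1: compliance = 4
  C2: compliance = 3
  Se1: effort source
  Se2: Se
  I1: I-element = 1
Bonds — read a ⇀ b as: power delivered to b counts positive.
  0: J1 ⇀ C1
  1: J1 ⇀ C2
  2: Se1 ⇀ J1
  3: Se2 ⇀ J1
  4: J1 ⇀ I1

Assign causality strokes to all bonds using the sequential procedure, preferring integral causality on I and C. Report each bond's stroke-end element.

b0 |J1
b1 |J1
b2 |J1
b3 |J1
b4 |I1

#2 stroke→J1  (source Se1 imposes e)
#3 stroke→J1  (Se2 (Se) sets effort on bond)
#0 stroke→J1  (C1 integral (e out))
#1 stroke→J1  (C2 integral (e out))
#4 stroke→I1  (closing 1-jn rule on J1)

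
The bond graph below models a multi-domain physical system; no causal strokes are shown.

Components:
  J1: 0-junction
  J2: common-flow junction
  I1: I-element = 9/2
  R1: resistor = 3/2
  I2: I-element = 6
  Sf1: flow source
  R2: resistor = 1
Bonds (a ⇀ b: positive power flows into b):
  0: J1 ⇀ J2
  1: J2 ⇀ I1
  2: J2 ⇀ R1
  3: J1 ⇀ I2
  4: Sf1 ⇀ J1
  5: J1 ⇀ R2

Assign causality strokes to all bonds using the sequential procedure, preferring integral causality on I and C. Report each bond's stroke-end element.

β4 stroke at Sf1  (Sf1 (Sf) sets flow on bond)
β1 stroke at I1  (prefer integral on I1)
β0 stroke at J2  (J2: bond 1 brought flow, rest push out)
β2 stroke at J2  (J2: bond 1 brought flow, rest push out)
β3 stroke at I2  (I2 outputs flow p/I2)
β5 stroke at J1  (J1 needs exactly one e-in)

#0 |J2
#1 |I1
#2 |J2
#3 |I2
#4 |Sf1
#5 |J1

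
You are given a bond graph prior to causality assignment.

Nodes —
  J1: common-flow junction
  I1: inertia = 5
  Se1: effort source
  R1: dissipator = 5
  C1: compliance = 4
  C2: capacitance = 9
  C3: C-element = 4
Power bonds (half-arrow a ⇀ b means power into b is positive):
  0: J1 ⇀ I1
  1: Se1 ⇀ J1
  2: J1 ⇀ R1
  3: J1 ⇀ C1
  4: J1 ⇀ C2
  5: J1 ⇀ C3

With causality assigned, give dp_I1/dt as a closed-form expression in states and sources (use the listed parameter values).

dp_I1/dt = E_Se1 - p_I1 - q_C1/4 - q_C2/9 - q_C3/4

#1 →J1  (source Se1 imposes e)
#0 →I1  (prefer integral on I1)
#2 →J1  (J1 flow already set via bond 0)
#3 →J1  (J1: bond 0 brought flow, rest push out)
#4 →J1  (1-jn J1 has f-setter on 0)
#5 →J1  (common-f at J1 fixed by 0)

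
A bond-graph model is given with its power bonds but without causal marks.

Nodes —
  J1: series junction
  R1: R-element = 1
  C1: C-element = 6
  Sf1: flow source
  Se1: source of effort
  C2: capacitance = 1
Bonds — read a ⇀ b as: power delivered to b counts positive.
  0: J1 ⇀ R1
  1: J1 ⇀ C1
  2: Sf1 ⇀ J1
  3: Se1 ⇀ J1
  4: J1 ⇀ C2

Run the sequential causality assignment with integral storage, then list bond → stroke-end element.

#2 stroke at Sf1  (source Sf1 imposes f)
#3 stroke at J1  (Se1: effort source, stroke at far end)
#0 stroke at J1  (common-f at J1 fixed by 2)
#1 stroke at J1  (1-jn J1 has f-setter on 2)
#4 stroke at J1  (J1 flow already set via bond 2)

#0 →J1
#1 →J1
#2 →Sf1
#3 →J1
#4 →J1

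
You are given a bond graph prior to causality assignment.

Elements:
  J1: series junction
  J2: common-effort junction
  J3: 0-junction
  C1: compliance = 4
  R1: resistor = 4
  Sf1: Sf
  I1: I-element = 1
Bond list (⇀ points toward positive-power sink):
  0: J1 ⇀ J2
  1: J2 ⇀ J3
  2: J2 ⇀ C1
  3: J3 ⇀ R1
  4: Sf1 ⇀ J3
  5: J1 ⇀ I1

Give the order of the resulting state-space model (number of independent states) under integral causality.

2  (C1, I1 all integral)

bond 4 stroke→Sf1  (Sf1 (Sf) sets flow on bond)
bond 2 stroke→J2  (C1 outputs effort q/C1)
bond 0 stroke→J1  (J2 effort already set via bond 2)
bond 1 stroke→J3  (J2: bond 2 brought effort, rest push out)
bond 3 stroke→R1  (J3: bond 1 brought effort, rest push out)
bond 5 stroke→I1  (only one flow-in slot at J1)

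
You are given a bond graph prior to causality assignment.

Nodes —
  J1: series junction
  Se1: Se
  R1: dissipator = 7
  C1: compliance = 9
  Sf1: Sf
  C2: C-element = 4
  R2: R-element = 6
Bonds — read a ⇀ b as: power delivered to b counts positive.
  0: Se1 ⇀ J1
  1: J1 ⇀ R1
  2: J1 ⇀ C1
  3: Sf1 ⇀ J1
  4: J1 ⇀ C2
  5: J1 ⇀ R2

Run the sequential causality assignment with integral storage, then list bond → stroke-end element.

b0 stroke at J1
b1 stroke at J1
b2 stroke at J1
b3 stroke at Sf1
b4 stroke at J1
b5 stroke at J1

#0 |J1  (source Se1 imposes e)
#3 |Sf1  (Sf1 fixes flow; stroke at Sf1)
#1 |J1  (common-f at J1 fixed by 3)
#2 |J1  (J1: bond 3 brought flow, rest push out)
#4 |J1  (common-f at J1 fixed by 3)
#5 |J1  (common-f at J1 fixed by 3)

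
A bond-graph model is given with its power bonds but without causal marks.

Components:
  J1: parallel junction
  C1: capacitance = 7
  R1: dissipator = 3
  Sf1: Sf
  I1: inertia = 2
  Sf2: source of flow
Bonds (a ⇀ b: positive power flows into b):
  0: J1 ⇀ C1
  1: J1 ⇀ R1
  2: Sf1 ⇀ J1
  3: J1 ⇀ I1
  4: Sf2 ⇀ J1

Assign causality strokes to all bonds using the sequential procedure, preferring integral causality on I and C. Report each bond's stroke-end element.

β0 stroke at J1
β1 stroke at R1
β2 stroke at Sf1
β3 stroke at I1
β4 stroke at Sf2

#2 stroke at Sf1  (source Sf1 imposes f)
#4 stroke at Sf2  (Sf2 (Sf) sets flow on bond)
#0 stroke at J1  (prefer integral on C1)
#1 stroke at R1  (J1: bond 0 brought effort, rest push out)
#3 stroke at I1  (J1 effort already set via bond 0)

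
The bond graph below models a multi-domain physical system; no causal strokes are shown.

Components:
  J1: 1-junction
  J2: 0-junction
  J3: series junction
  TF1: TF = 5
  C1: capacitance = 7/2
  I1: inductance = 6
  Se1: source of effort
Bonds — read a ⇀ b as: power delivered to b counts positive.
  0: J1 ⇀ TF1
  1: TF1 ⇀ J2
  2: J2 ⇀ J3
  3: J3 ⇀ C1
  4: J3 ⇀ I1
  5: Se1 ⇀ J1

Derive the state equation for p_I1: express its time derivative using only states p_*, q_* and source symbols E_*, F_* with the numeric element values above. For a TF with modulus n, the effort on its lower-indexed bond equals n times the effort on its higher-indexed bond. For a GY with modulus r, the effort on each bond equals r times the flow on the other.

dp_I1/dt = E_Se1/5 - 2*q_C1/7

β5 stroke→J1  (Se1 (Se) sets effort on bond)
β0 stroke→TF1  (closing 1-jn rule on J1)
β1 stroke→J2  (TF1: transformer flips bond 0)
β2 stroke→J3  (common-e at J2 fixed by 1)
β3 stroke→J3  (C1: C, integral causality)
β4 stroke→I1  (J3 needs exactly one f-in)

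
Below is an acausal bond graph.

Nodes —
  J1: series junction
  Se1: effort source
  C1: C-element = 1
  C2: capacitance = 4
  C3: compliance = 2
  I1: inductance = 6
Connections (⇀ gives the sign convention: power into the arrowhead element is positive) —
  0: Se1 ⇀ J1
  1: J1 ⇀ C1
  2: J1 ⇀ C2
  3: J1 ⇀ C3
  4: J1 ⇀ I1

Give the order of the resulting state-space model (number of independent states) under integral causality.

β0 stroke→J1  (Se1: effort source, stroke at far end)
β1 stroke→J1  (C1 outputs effort q/C1)
β2 stroke→J1  (C2 integral (e out))
β3 stroke→J1  (prefer integral on C3)
β4 stroke→I1  (only one flow-in slot at J1)

4  (C1, C2, C3, I1 all integral)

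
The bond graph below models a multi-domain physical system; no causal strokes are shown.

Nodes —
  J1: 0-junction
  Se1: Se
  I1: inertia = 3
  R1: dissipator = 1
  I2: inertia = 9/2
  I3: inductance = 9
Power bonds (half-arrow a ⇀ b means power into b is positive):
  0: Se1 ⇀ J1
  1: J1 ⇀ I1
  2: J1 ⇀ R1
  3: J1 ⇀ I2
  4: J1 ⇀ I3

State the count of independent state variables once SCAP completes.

b0 stroke at J1  (Se1 (Se) sets effort on bond)
b1 stroke at I1  (J1: bond 0 brought effort, rest push out)
b2 stroke at R1  (J1: bond 0 brought effort, rest push out)
b3 stroke at I2  (0-jn J1 has e-setter on 0)
b4 stroke at I3  (J1 effort already set via bond 0)

3  (I1, I2, I3 all integral)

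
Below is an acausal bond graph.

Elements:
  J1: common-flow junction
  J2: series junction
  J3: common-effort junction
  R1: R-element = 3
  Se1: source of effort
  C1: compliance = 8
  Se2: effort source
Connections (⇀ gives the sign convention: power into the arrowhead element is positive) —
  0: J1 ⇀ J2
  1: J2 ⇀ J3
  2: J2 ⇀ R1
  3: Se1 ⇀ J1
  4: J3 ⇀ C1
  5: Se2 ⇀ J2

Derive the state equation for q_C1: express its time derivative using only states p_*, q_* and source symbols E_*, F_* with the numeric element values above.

dq_C1/dt = E_Se1/3 + E_Se2/3 - q_C1/24

#3 |J1  (Se1 fixes effort; stroke away)
#5 |J2  (source Se2 imposes e)
#0 |J2  (only one flow-in slot at J1)
#4 |J3  (prefer integral on C1)
#1 |J2  (0-jn J3 has e-setter on 4)
#2 |R1  (J2 needs exactly one f-in)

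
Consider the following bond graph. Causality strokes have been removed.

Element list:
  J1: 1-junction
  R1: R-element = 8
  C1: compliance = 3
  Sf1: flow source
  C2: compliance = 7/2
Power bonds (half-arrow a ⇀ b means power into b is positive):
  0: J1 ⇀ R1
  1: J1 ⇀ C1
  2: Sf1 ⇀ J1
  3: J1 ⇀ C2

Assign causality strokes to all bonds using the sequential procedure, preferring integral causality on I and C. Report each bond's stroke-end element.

β2 |Sf1  (Sf1: flow source, stroke at near end)
β0 |J1  (J1: bond 2 brought flow, rest push out)
β1 |J1  (J1 flow already set via bond 2)
β3 |J1  (J1 flow already set via bond 2)

β0 stroke→J1
β1 stroke→J1
β2 stroke→Sf1
β3 stroke→J1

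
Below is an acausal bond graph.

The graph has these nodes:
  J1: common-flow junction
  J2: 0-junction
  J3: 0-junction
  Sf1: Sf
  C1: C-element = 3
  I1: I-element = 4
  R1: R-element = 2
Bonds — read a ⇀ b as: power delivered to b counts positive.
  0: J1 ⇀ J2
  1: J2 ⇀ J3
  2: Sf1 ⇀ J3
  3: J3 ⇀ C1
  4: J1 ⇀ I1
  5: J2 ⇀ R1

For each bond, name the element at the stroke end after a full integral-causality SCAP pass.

b0 stroke at J1
b1 stroke at J2
b2 stroke at Sf1
b3 stroke at J3
b4 stroke at I1
b5 stroke at R1

b2 stroke at Sf1  (Sf1 (Sf) sets flow on bond)
b3 stroke at J3  (C1 outputs effort q/C1)
b1 stroke at J2  (common-e at J3 fixed by 3)
b0 stroke at J1  (J2: bond 1 brought effort, rest push out)
b5 stroke at R1  (J2: bond 1 brought effort, rest push out)
b4 stroke at I1  (J1: last free bond brings flow in)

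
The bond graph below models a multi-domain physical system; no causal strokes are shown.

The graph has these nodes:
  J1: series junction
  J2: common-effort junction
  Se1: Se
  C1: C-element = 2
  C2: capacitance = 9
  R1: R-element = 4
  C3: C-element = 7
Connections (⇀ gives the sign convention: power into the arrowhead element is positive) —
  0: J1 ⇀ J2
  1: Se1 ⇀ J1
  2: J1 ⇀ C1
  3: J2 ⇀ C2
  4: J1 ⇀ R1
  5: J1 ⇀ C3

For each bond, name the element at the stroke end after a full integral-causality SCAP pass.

bond 1 |J1  (Se1 (Se) sets effort on bond)
bond 2 |J1  (C1 outputs effort q/C1)
bond 3 |J2  (C2: C, integral causality)
bond 0 |J1  (0-jn J2 has e-setter on 3)
bond 5 |J1  (C3 outputs effort q/C3)
bond 4 |R1  (J1: last free bond brings flow in)

β0 →J1
β1 →J1
β2 →J1
β3 →J2
β4 →R1
β5 →J1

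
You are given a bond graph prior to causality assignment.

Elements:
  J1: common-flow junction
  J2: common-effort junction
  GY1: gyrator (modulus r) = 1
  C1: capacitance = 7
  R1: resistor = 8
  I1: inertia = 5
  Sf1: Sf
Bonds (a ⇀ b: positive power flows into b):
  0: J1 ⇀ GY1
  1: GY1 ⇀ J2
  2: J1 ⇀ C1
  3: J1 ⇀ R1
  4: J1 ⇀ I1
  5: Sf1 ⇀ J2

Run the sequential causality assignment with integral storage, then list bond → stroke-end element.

β0 →J1
β1 →J2
β2 →J1
β3 →J1
β4 →I1
β5 →Sf1

b5 stroke at Sf1  (Sf1 (Sf) sets flow on bond)
b1 stroke at J2  (J2: last free bond brings effort in)
b0 stroke at J1  (GY GY1: same side as bond 1)
b2 stroke at J1  (C1 integral (e out))
b4 stroke at I1  (I1 outputs flow p/I1)
b3 stroke at J1  (J1: bond 4 brought flow, rest push out)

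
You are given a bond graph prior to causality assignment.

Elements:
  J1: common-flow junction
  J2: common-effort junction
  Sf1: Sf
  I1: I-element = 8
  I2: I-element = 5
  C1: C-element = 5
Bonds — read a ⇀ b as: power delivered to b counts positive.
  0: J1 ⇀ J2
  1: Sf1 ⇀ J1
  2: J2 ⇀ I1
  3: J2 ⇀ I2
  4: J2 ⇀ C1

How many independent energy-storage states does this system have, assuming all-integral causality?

β1 |Sf1  (Sf1: flow source, stroke at near end)
β0 |J1  (J1: bond 1 brought flow, rest push out)
β2 |I1  (I1 outputs flow p/I1)
β3 |I2  (I2: I, integral causality)
β4 |J2  (J2 needs exactly one e-in)

3  (C1, I1, I2 all integral)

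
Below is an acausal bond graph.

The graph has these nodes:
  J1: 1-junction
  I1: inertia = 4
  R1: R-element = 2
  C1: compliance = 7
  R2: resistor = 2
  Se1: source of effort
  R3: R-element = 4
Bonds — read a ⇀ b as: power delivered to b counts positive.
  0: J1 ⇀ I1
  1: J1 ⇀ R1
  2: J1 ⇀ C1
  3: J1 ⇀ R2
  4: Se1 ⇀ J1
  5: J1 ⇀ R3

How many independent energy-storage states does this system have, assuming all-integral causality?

2  (C1, I1 all integral)

β4 stroke→J1  (Se1: effort source, stroke at far end)
β0 stroke→I1  (I1 integral (f out))
β1 stroke→J1  (J1: bond 0 brought flow, rest push out)
β2 stroke→J1  (1-jn J1 has f-setter on 0)
β3 stroke→J1  (common-f at J1 fixed by 0)
β5 stroke→J1  (J1 flow already set via bond 0)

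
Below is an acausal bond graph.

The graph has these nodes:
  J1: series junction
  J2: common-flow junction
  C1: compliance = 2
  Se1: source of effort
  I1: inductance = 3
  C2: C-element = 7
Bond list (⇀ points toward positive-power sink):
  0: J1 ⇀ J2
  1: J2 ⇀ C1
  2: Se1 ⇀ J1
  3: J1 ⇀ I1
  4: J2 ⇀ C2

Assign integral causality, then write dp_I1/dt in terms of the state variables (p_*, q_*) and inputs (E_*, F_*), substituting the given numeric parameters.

b2 →J1  (Se1 fixes effort; stroke away)
b1 →J2  (C1 outputs effort q/C1)
b3 →I1  (I1 integral (f out))
b0 →J1  (J1 flow already set via bond 3)
b4 →J2  (common-f at J2 fixed by 0)

dp_I1/dt = E_Se1 - q_C1/2 - q_C2/7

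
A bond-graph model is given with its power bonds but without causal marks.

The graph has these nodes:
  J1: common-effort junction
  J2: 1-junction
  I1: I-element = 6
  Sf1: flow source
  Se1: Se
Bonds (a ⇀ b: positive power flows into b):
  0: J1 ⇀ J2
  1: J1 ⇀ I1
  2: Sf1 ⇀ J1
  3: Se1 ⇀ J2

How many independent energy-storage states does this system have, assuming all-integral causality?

b2 →Sf1  (source Sf1 imposes f)
b3 →J2  (source Se1 imposes e)
b0 →J1  (J2 needs exactly one f-in)
b1 →I1  (J1 effort already set via bond 0)

1  (I1 all integral)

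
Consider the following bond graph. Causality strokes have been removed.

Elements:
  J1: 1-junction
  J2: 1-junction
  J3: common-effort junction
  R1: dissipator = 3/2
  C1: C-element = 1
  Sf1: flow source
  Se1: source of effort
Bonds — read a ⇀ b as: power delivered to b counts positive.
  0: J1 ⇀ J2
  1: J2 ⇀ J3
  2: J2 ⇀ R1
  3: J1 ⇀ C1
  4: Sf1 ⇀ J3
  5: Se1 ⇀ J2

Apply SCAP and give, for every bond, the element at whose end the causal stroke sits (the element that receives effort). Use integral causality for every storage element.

β0 |J2
β1 |J3
β2 |J2
β3 |J1
β4 |Sf1
β5 |J2

β4 stroke→Sf1  (Sf1 fixes flow; stroke at Sf1)
β5 stroke→J2  (Se1: effort source, stroke at far end)
β1 stroke→J3  (only one effort-in slot at J3)
β0 stroke→J2  (J2: bond 1 brought flow, rest push out)
β2 stroke→J2  (1-jn J2 has f-setter on 1)
β3 stroke→J1  (1-jn J1 has f-setter on 0)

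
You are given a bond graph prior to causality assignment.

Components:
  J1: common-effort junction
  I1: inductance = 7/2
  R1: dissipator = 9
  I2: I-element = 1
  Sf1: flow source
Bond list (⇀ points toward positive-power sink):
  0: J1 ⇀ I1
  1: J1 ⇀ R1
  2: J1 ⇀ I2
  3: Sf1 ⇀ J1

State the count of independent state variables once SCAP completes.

2  (I1, I2 all integral)

bond 3 |Sf1  (Sf1 fixes flow; stroke at Sf1)
bond 0 |I1  (I1 outputs flow p/I1)
bond 2 |I2  (prefer integral on I2)
bond 1 |J1  (closing 0-jn rule on J1)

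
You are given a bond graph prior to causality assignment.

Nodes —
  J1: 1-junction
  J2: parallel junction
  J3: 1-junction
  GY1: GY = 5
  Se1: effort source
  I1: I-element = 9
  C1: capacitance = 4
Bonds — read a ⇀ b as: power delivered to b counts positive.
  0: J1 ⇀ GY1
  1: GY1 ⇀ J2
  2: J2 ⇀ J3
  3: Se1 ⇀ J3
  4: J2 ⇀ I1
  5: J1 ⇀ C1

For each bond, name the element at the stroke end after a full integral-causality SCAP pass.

#0 |GY1
#1 |GY1
#2 |J2
#3 |J3
#4 |I1
#5 |J1

b3 stroke at J3  (Se1 (Se) sets effort on bond)
b2 stroke at J2  (closing 1-jn rule on J3)
b1 stroke at GY1  (J2: bond 2 brought effort, rest push out)
b4 stroke at I1  (J2 effort already set via bond 2)
b0 stroke at GY1  (through GY1, causality inverts; strokes same side of GY1)
b5 stroke at J1  (common-f at J1 fixed by 0)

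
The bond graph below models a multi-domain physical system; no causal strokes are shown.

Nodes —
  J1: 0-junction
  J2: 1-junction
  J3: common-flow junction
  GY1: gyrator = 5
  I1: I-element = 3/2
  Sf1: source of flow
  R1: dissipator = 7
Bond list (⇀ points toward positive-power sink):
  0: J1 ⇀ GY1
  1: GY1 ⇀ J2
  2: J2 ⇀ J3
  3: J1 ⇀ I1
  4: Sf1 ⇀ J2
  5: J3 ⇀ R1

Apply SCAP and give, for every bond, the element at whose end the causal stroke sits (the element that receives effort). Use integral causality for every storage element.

#0 stroke at J1
#1 stroke at J2
#2 stroke at J2
#3 stroke at I1
#4 stroke at Sf1
#5 stroke at J3

#4 |Sf1  (source Sf1 imposes f)
#1 |J2  (1-jn J2 has f-setter on 4)
#2 |J2  (common-f at J2 fixed by 4)
#5 |J3  (J3 flow already set via bond 2)
#0 |J1  (GY GY1: same side as bond 1)
#3 |I1  (0-jn J1 has e-setter on 0)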